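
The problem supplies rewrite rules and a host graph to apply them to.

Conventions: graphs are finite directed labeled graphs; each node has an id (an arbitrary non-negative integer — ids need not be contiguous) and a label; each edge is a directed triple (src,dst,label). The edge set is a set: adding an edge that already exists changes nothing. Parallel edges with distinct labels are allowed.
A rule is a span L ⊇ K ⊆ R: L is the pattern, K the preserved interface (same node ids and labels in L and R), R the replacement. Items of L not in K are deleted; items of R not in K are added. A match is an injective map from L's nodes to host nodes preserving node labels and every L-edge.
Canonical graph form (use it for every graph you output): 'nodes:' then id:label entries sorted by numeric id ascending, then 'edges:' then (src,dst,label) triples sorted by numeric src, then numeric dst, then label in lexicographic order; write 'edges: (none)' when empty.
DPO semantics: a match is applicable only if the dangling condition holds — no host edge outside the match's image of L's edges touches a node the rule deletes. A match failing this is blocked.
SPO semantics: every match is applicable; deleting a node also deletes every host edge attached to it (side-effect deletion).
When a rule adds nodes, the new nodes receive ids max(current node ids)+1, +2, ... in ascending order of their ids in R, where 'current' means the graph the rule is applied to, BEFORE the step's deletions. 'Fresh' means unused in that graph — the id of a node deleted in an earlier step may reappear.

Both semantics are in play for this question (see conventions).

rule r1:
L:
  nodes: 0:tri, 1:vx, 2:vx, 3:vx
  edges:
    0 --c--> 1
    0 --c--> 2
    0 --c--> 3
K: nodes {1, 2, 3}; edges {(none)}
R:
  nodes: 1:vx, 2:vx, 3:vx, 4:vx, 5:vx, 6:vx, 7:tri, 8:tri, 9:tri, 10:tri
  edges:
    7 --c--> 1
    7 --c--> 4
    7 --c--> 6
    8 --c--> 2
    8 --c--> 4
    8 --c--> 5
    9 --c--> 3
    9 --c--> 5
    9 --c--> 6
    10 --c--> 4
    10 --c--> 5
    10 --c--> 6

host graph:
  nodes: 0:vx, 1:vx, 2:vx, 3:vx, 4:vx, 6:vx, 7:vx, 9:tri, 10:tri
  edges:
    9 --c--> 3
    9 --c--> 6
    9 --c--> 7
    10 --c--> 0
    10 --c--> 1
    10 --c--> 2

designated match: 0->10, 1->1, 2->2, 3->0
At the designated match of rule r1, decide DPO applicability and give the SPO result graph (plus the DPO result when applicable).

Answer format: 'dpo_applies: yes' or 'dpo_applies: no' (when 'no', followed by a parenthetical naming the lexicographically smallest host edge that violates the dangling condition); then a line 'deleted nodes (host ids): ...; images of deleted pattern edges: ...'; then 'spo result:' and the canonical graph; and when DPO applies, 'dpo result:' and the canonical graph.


dpo_applies: yes
deleted nodes (host ids): 10; images of deleted pattern edges: (10,0,c); (10,1,c); (10,2,c)
spo result:
nodes: 0:vx, 1:vx, 2:vx, 3:vx, 4:vx, 6:vx, 7:vx, 9:tri, 11:vx, 12:vx, 13:vx, 14:tri, 15:tri, 16:tri, 17:tri
edges: (9,3,c); (9,6,c); (9,7,c); (14,1,c); (14,11,c); (14,13,c); (15,2,c); (15,11,c); (15,12,c); (16,0,c); (16,12,c); (16,13,c); (17,11,c); (17,12,c); (17,13,c)
dpo result:
nodes: 0:vx, 1:vx, 2:vx, 3:vx, 4:vx, 6:vx, 7:vx, 9:tri, 11:vx, 12:vx, 13:vx, 14:tri, 15:tri, 16:tri, 17:tri
edges: (9,3,c); (9,6,c); (9,7,c); (14,1,c); (14,11,c); (14,13,c); (15,2,c); (15,11,c); (15,12,c); (16,0,c); (16,12,c); (16,13,c); (17,11,c); (17,12,c); (17,13,c)


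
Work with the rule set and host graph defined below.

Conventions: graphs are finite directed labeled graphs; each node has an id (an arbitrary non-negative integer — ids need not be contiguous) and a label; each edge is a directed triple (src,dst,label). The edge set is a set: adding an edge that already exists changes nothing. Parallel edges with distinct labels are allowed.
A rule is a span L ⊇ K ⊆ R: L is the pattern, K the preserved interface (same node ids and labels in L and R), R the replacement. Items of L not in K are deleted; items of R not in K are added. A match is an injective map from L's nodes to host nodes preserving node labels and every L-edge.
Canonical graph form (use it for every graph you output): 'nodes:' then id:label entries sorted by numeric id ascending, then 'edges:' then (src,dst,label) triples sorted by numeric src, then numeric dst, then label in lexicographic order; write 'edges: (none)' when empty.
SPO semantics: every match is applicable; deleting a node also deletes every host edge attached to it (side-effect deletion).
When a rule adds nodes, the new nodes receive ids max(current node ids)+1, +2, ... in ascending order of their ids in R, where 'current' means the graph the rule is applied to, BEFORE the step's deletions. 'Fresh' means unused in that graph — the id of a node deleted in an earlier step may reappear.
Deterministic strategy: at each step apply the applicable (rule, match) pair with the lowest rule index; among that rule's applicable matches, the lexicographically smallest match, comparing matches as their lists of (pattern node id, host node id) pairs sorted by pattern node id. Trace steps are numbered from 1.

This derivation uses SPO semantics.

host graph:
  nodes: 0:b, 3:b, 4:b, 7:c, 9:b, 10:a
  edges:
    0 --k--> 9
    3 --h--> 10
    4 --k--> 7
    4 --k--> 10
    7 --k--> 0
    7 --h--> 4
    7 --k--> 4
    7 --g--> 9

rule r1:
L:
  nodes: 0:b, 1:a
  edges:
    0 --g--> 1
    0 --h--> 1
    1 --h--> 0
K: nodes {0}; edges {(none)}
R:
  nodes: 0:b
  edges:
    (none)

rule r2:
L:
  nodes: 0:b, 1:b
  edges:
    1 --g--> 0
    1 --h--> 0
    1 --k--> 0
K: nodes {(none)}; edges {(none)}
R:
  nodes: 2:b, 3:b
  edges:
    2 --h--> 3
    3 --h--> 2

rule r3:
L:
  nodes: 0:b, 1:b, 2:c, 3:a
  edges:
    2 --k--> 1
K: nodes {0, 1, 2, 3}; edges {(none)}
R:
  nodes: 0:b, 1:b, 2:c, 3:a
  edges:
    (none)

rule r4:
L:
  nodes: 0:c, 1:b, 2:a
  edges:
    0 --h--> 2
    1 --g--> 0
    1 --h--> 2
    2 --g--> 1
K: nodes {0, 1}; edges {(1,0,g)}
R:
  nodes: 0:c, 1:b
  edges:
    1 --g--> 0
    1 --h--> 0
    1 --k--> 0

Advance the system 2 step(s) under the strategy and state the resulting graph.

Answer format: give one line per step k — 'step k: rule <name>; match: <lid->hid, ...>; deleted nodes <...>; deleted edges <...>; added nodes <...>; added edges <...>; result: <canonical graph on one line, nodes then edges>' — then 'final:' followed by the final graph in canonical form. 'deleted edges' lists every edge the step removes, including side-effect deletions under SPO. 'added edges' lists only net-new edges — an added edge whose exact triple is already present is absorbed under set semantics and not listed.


step 1: rule r3; match: 0->0, 1->4, 2->7, 3->10; deleted nodes (none); deleted edges (7,4,k); added nodes (none); added edges (none); result: nodes: 0:b, 3:b, 4:b, 7:c, 9:b, 10:a edges: (0,9,k); (3,10,h); (4,7,k); (4,10,k); (7,0,k); (7,4,h); (7,9,g)
step 2: rule r3; match: 0->3, 1->0, 2->7, 3->10; deleted nodes (none); deleted edges (7,0,k); added nodes (none); added edges (none); result: nodes: 0:b, 3:b, 4:b, 7:c, 9:b, 10:a edges: (0,9,k); (3,10,h); (4,7,k); (4,10,k); (7,4,h); (7,9,g)
final:
nodes: 0:b, 3:b, 4:b, 7:c, 9:b, 10:a
edges: (0,9,k); (3,10,h); (4,7,k); (4,10,k); (7,4,h); (7,9,g)


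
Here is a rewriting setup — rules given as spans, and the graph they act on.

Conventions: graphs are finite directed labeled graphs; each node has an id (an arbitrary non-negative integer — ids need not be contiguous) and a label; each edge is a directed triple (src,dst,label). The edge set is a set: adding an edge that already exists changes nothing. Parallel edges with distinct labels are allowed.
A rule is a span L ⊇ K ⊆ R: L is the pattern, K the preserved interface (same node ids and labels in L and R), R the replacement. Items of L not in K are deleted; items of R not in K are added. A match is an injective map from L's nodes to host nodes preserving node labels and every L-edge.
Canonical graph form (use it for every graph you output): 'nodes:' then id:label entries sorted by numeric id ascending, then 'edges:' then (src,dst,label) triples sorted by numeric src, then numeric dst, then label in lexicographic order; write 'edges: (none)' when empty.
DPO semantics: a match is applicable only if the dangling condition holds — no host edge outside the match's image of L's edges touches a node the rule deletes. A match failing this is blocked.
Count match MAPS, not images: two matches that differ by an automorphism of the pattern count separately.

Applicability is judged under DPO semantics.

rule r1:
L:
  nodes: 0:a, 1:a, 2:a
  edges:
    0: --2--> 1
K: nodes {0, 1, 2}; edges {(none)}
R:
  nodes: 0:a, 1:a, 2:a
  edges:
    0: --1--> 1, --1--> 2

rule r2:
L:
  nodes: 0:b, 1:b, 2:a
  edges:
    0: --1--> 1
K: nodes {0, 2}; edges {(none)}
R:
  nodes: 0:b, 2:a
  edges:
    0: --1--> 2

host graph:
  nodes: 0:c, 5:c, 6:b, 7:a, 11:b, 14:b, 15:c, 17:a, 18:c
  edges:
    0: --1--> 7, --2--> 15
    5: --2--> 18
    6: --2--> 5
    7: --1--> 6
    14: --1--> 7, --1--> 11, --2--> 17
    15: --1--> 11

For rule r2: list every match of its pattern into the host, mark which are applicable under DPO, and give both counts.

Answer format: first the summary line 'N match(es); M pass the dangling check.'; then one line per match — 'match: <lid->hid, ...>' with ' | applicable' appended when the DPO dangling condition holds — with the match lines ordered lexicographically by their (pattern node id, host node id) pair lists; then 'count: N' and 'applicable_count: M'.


2 match(es); 0 pass the dangling check.
match: 0->14, 1->11, 2->7
match: 0->14, 1->11, 2->17
count: 2
applicable_count: 0


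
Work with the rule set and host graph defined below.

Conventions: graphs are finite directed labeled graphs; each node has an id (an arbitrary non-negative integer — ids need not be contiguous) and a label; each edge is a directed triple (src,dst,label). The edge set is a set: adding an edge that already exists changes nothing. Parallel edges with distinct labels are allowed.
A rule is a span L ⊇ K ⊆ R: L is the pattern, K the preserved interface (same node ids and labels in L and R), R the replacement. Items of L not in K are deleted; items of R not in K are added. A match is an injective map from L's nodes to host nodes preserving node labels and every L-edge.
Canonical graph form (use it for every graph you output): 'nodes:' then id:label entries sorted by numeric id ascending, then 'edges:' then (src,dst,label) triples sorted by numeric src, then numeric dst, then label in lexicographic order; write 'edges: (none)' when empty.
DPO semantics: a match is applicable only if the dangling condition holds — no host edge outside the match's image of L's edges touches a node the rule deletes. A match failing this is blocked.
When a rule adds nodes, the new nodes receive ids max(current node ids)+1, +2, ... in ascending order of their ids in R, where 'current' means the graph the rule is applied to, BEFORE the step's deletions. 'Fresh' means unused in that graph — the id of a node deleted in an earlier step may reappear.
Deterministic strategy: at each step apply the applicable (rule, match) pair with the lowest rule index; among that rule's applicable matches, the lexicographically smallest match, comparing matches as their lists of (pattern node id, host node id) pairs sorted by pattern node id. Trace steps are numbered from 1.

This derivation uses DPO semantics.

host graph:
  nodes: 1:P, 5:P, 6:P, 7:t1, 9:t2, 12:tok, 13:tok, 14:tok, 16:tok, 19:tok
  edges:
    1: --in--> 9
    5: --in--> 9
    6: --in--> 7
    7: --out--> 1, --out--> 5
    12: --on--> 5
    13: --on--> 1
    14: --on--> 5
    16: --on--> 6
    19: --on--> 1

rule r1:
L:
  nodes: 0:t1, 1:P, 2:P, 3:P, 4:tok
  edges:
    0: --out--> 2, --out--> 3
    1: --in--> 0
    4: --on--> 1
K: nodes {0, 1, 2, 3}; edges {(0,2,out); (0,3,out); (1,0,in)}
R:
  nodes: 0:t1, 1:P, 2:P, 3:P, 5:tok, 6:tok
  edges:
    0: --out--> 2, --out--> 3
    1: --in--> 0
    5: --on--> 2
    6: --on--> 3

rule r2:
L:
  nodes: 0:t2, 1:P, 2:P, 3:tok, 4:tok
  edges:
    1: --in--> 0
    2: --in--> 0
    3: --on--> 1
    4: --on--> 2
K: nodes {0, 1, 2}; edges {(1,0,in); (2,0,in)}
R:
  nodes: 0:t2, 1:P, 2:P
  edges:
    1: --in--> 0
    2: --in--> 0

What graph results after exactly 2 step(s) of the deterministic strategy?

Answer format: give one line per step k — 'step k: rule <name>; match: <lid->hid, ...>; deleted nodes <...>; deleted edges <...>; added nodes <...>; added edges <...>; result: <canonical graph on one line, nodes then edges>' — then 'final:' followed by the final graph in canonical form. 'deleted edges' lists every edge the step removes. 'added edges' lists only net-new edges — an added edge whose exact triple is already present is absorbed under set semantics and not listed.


step 1: rule r1; match: 0->7, 1->6, 2->1, 3->5, 4->16; deleted nodes 16; deleted edges (16,6,on); added nodes 20, 21; added edges (20,1,on); (21,5,on); result: nodes: 1:P, 5:P, 6:P, 7:t1, 9:t2, 12:tok, 13:tok, 14:tok, 19:tok, 20:tok, 21:tok edges: (1,9,in); (5,9,in); (6,7,in); (7,1,out); (7,5,out); (12,5,on); (13,1,on); (14,5,on); (19,1,on); (20,1,on); (21,5,on)
step 2: rule r2; match: 0->9, 1->1, 2->5, 3->13, 4->12; deleted nodes 12, 13; deleted edges (12,5,on); (13,1,on); added nodes (none); added edges (none); result: nodes: 1:P, 5:P, 6:P, 7:t1, 9:t2, 14:tok, 19:tok, 20:tok, 21:tok edges: (1,9,in); (5,9,in); (6,7,in); (7,1,out); (7,5,out); (14,5,on); (19,1,on); (20,1,on); (21,5,on)
final:
nodes: 1:P, 5:P, 6:P, 7:t1, 9:t2, 14:tok, 19:tok, 20:tok, 21:tok
edges: (1,9,in); (5,9,in); (6,7,in); (7,1,out); (7,5,out); (14,5,on); (19,1,on); (20,1,on); (21,5,on)


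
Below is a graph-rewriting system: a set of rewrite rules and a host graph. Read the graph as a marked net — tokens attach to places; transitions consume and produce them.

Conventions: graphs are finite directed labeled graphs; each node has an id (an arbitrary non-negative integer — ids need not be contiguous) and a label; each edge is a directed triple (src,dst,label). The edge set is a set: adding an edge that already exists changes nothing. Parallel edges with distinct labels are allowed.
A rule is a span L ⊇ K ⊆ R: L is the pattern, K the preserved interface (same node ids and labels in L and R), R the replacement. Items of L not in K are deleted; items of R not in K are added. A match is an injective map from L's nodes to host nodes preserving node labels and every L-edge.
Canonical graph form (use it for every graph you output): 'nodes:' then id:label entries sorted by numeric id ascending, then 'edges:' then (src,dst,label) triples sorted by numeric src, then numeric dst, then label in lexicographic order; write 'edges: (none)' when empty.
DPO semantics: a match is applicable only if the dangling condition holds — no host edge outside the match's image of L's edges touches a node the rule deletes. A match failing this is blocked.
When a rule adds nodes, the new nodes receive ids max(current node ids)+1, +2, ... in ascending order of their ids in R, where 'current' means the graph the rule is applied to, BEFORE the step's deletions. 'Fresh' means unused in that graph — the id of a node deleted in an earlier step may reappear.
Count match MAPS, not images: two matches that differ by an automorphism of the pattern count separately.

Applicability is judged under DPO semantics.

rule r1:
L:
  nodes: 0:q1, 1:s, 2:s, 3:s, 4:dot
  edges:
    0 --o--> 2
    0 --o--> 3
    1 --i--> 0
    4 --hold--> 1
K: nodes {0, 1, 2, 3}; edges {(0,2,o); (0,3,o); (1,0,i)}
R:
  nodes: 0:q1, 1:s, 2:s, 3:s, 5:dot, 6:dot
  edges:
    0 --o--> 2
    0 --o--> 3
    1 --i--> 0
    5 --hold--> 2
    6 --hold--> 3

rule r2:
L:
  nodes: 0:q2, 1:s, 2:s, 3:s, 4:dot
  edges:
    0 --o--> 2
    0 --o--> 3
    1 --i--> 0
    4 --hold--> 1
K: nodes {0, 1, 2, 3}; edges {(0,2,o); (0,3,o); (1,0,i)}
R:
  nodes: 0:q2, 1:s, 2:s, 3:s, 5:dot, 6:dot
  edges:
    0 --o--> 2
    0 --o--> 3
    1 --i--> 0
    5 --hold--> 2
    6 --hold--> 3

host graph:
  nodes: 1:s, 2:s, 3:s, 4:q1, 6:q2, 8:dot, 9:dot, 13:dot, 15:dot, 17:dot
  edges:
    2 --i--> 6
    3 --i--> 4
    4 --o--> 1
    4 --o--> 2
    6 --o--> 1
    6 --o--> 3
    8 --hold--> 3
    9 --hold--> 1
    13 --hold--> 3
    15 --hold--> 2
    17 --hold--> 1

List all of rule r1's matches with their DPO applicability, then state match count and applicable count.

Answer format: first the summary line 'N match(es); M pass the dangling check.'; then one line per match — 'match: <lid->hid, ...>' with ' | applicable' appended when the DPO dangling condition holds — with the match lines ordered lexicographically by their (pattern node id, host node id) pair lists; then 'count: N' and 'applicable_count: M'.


4 match(es); 4 pass the dangling check.
match: 0->4, 1->3, 2->1, 3->2, 4->8 | applicable
match: 0->4, 1->3, 2->1, 3->2, 4->13 | applicable
match: 0->4, 1->3, 2->2, 3->1, 4->8 | applicable
match: 0->4, 1->3, 2->2, 3->1, 4->13 | applicable
count: 4
applicable_count: 4


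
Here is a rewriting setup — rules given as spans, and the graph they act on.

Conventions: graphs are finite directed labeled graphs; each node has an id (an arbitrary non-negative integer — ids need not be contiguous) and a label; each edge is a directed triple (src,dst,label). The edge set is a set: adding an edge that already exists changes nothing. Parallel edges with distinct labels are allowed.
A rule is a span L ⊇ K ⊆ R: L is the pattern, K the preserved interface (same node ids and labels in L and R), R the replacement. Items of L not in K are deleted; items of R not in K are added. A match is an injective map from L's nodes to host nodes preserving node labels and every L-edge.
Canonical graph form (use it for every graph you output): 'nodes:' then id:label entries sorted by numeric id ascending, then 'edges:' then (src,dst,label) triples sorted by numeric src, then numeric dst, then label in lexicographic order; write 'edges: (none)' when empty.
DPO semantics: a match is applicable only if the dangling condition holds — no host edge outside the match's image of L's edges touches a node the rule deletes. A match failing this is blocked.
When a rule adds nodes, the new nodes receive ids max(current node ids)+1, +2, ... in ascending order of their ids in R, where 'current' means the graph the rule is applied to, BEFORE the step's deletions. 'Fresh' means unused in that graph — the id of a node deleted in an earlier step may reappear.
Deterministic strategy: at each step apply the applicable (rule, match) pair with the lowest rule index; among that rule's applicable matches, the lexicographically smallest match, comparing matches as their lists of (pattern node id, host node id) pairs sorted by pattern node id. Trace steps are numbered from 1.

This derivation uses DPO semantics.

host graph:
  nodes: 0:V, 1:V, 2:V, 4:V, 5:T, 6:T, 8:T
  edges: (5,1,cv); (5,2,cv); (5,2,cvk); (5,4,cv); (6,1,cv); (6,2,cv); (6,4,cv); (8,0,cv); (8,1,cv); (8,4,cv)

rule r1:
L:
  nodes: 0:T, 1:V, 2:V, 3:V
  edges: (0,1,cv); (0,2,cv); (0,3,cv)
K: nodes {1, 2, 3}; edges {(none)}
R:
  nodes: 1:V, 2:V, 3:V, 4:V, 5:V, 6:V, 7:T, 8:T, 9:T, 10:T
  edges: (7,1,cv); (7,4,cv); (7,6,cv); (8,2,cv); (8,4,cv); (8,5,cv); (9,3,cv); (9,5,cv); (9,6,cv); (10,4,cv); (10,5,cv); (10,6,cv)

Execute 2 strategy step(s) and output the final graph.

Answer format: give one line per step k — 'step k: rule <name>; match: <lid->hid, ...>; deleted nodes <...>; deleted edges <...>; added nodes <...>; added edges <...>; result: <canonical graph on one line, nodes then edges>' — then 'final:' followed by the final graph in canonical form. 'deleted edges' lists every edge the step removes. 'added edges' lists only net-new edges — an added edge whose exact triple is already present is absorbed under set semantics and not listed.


step 1: rule r1; match: 0->6, 1->1, 2->2, 3->4; deleted nodes 6; deleted edges (6,1,cv); (6,2,cv); (6,4,cv); added nodes 9, 10, 11, 12, 13, 14, 15; added edges (12,1,cv); (12,9,cv); (12,11,cv); (13,2,cv); (13,9,cv); (13,10,cv); (14,4,cv); (14,10,cv); (14,11,cv); (15,9,cv); (15,10,cv); (15,11,cv); result: nodes: 0:V, 1:V, 2:V, 4:V, 5:T, 8:T, 9:V, 10:V, 11:V, 12:T, 13:T, 14:T, 15:T edges: (5,1,cv); (5,2,cv); (5,2,cvk); (5,4,cv); (8,0,cv); (8,1,cv); (8,4,cv); (12,1,cv); (12,9,cv); (12,11,cv); (13,2,cv); (13,9,cv); (13,10,cv); (14,4,cv); (14,10,cv); (14,11,cv); (15,9,cv); (15,10,cv); (15,11,cv)
step 2: rule r1; match: 0->8, 1->0, 2->1, 3->4; deleted nodes 8; deleted edges (8,0,cv); (8,1,cv); (8,4,cv); added nodes 16, 17, 18, 19, 20, 21, 22; added edges (19,0,cv); (19,16,cv); (19,18,cv); (20,1,cv); (20,16,cv); (20,17,cv); (21,4,cv); (21,17,cv); (21,18,cv); (22,16,cv); (22,17,cv); (22,18,cv); result: nodes: 0:V, 1:V, 2:V, 4:V, 5:T, 9:V, 10:V, 11:V, 12:T, 13:T, 14:T, 15:T, 16:V, 17:V, 18:V, 19:T, 20:T, 21:T, 22:T edges: (5,1,cv); (5,2,cv); (5,2,cvk); (5,4,cv); (12,1,cv); (12,9,cv); (12,11,cv); (13,2,cv); (13,9,cv); (13,10,cv); (14,4,cv); (14,10,cv); (14,11,cv); (15,9,cv); (15,10,cv); (15,11,cv); (19,0,cv); (19,16,cv); (19,18,cv); (20,1,cv); (20,16,cv); (20,17,cv); (21,4,cv); (21,17,cv); (21,18,cv); (22,16,cv); (22,17,cv); (22,18,cv)
final:
nodes: 0:V, 1:V, 2:V, 4:V, 5:T, 9:V, 10:V, 11:V, 12:T, 13:T, 14:T, 15:T, 16:V, 17:V, 18:V, 19:T, 20:T, 21:T, 22:T
edges: (5,1,cv); (5,2,cv); (5,2,cvk); (5,4,cv); (12,1,cv); (12,9,cv); (12,11,cv); (13,2,cv); (13,9,cv); (13,10,cv); (14,4,cv); (14,10,cv); (14,11,cv); (15,9,cv); (15,10,cv); (15,11,cv); (19,0,cv); (19,16,cv); (19,18,cv); (20,1,cv); (20,16,cv); (20,17,cv); (21,4,cv); (21,17,cv); (21,18,cv); (22,16,cv); (22,17,cv); (22,18,cv)


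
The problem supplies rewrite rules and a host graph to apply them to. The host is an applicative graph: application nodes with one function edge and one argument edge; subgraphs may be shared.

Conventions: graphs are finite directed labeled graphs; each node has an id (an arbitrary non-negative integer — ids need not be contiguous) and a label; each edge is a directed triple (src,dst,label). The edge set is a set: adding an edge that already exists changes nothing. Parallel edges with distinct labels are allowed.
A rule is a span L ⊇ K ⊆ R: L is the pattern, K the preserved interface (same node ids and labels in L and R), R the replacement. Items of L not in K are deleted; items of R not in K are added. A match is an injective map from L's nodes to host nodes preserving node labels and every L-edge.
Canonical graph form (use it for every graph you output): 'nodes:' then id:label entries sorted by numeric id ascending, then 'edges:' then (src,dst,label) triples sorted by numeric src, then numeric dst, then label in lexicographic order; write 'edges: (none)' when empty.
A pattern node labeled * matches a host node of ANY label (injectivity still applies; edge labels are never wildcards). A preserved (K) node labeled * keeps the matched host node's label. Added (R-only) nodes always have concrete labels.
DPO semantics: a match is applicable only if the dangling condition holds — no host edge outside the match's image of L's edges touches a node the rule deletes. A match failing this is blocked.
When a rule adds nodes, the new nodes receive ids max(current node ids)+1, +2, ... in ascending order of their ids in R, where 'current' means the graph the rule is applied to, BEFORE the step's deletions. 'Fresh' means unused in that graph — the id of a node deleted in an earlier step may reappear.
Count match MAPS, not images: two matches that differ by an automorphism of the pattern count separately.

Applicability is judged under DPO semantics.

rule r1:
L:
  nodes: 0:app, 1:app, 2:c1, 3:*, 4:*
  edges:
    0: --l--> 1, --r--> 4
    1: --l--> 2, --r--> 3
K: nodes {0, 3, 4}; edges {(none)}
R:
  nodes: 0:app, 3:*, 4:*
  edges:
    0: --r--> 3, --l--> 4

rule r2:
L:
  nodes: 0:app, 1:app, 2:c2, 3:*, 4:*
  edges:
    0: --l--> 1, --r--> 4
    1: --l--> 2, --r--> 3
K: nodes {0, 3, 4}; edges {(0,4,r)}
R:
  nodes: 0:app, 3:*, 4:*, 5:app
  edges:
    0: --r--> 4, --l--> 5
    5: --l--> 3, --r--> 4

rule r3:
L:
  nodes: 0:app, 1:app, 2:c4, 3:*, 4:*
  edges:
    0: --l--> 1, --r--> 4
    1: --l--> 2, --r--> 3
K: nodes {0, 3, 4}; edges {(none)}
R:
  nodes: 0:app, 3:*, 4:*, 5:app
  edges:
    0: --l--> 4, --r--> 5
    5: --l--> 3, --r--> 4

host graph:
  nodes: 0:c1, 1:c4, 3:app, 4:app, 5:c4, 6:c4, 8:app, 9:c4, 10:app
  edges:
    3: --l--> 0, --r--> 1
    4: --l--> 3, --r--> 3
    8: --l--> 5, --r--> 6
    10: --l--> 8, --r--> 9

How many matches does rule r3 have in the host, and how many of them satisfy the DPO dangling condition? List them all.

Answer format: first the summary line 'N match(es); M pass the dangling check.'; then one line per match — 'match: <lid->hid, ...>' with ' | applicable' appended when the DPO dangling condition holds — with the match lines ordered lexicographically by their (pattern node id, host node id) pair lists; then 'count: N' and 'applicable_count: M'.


1 match(es); 1 pass the dangling check.
match: 0->10, 1->8, 2->5, 3->6, 4->9 | applicable
count: 1
applicable_count: 1


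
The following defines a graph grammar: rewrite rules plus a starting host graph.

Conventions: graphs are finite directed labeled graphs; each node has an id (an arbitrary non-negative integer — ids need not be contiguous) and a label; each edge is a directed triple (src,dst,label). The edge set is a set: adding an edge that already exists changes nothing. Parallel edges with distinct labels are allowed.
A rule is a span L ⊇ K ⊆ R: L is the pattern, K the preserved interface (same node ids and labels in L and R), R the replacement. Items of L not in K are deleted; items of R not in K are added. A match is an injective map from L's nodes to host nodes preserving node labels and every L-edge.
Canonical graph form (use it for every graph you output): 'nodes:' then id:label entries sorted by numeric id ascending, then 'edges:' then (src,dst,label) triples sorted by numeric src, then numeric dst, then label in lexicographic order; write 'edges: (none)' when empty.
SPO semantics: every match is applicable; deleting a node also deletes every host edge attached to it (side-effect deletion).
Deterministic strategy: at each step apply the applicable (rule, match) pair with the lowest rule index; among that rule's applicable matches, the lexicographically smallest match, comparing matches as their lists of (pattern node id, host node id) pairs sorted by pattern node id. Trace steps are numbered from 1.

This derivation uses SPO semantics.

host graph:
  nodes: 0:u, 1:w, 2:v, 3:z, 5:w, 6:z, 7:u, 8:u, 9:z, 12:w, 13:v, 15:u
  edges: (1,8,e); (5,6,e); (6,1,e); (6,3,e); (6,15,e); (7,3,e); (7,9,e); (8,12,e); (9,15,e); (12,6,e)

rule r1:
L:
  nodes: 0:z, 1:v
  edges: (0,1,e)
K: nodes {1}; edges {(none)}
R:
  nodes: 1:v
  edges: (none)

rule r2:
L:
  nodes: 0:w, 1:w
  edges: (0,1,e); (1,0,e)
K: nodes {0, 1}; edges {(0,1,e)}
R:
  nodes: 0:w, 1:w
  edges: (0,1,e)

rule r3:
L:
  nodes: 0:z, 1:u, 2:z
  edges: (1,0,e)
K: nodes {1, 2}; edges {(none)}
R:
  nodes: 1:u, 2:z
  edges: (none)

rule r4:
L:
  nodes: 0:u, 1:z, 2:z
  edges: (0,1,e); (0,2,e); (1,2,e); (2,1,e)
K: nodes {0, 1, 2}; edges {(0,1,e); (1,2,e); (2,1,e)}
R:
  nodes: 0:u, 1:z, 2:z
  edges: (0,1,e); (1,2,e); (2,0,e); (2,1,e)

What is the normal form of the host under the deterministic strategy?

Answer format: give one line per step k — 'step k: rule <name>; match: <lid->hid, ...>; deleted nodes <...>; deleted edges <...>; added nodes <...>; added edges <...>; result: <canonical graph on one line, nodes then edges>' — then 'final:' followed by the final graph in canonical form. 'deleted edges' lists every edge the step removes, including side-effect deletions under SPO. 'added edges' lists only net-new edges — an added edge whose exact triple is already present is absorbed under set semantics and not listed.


step 1: rule r3; match: 0->3, 1->7, 2->6; deleted nodes 3; deleted edges (6,3,e); (7,3,e); added nodes (none); added edges (none); result: nodes: 0:u, 1:w, 2:v, 5:w, 6:z, 7:u, 8:u, 9:z, 12:w, 13:v, 15:u edges: (1,8,e); (5,6,e); (6,1,e); (6,15,e); (7,9,e); (8,12,e); (9,15,e); (12,6,e)
step 2: rule r3; match: 0->9, 1->7, 2->6; deleted nodes 9; deleted edges (7,9,e); (9,15,e); added nodes (none); added edges (none); result: nodes: 0:u, 1:w, 2:v, 5:w, 6:z, 7:u, 8:u, 12:w, 13:v, 15:u edges: (1,8,e); (5,6,e); (6,1,e); (6,15,e); (8,12,e); (12,6,e)
final:
nodes: 0:u, 1:w, 2:v, 5:w, 6:z, 7:u, 8:u, 12:w, 13:v, 15:u
edges: (1,8,e); (5,6,e); (6,1,e); (6,15,e); (8,12,e); (12,6,e)


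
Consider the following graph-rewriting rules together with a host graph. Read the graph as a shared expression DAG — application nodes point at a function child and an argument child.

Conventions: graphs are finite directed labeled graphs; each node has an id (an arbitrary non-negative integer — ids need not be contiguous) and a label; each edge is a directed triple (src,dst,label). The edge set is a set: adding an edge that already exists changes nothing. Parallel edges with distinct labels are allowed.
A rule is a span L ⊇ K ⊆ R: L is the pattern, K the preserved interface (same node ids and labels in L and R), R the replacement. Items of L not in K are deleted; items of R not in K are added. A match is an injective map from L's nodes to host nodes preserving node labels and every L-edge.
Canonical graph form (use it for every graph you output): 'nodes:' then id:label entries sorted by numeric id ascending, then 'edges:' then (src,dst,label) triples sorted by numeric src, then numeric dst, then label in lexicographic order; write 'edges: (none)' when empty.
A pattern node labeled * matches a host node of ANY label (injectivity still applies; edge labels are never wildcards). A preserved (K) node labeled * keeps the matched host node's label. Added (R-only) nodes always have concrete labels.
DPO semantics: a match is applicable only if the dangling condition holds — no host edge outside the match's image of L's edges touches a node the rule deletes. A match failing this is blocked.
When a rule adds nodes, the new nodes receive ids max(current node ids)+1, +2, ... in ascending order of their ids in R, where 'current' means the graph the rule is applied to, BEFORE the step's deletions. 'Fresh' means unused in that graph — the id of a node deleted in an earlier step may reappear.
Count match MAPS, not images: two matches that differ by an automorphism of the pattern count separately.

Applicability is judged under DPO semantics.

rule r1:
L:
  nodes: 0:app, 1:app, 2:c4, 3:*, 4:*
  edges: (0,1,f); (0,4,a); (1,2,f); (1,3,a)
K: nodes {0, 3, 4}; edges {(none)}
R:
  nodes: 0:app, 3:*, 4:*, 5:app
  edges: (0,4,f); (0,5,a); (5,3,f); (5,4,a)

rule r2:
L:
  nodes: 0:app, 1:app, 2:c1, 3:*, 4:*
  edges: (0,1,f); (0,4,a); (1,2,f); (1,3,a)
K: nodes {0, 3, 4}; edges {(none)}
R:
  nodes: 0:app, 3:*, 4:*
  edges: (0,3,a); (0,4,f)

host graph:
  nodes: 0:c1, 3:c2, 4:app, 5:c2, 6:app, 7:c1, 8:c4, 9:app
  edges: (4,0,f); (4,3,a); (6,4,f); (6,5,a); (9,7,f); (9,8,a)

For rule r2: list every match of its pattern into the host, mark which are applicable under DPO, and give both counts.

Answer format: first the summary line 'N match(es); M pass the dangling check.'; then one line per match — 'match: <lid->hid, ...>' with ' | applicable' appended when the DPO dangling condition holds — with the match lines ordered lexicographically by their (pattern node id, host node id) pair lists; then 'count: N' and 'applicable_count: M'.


1 match(es); 1 pass the dangling check.
match: 0->6, 1->4, 2->0, 3->3, 4->5 | applicable
count: 1
applicable_count: 1


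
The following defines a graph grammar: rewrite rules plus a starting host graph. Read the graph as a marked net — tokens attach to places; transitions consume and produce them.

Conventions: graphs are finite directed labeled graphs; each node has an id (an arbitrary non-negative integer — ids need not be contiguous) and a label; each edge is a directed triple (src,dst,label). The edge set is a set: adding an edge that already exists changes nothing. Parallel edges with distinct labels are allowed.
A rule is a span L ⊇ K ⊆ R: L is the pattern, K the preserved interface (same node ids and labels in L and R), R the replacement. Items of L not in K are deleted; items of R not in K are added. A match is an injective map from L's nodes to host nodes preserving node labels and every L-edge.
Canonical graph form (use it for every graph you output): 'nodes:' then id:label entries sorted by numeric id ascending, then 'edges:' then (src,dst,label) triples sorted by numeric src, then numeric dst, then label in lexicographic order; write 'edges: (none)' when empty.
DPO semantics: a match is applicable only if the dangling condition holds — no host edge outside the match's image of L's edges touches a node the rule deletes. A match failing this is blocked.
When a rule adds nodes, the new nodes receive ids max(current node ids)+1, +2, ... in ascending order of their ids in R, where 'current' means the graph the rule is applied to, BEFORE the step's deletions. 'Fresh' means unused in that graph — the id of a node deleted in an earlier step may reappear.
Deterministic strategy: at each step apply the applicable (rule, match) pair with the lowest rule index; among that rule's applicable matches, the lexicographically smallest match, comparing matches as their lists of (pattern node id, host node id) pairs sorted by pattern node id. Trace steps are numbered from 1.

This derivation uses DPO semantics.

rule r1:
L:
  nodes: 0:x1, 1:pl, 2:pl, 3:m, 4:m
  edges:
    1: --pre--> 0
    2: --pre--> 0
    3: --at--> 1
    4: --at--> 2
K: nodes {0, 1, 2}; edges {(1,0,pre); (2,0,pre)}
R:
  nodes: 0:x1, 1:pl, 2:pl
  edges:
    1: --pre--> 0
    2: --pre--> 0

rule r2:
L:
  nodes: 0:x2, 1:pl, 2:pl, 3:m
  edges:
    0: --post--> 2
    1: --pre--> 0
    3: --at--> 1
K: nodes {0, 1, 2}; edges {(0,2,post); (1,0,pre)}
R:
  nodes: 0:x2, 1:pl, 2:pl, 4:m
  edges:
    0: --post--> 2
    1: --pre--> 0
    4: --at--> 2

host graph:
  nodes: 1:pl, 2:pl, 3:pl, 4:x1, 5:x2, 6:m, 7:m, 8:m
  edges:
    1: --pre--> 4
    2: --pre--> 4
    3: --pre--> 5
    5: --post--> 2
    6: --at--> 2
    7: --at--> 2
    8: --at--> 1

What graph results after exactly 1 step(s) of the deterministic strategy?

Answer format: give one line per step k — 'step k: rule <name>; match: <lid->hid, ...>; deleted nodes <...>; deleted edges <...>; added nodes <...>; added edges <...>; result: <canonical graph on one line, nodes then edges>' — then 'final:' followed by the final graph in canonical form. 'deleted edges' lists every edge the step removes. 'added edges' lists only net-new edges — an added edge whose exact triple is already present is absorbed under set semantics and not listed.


step 1: rule r1; match: 0->4, 1->1, 2->2, 3->8, 4->6; deleted nodes 6, 8; deleted edges (6,2,at); (8,1,at); added nodes (none); added edges (none); result: nodes: 1:pl, 2:pl, 3:pl, 4:x1, 5:x2, 7:m edges: (1,4,pre); (2,4,pre); (3,5,pre); (5,2,post); (7,2,at)
final:
nodes: 1:pl, 2:pl, 3:pl, 4:x1, 5:x2, 7:m
edges: (1,4,pre); (2,4,pre); (3,5,pre); (5,2,post); (7,2,at)


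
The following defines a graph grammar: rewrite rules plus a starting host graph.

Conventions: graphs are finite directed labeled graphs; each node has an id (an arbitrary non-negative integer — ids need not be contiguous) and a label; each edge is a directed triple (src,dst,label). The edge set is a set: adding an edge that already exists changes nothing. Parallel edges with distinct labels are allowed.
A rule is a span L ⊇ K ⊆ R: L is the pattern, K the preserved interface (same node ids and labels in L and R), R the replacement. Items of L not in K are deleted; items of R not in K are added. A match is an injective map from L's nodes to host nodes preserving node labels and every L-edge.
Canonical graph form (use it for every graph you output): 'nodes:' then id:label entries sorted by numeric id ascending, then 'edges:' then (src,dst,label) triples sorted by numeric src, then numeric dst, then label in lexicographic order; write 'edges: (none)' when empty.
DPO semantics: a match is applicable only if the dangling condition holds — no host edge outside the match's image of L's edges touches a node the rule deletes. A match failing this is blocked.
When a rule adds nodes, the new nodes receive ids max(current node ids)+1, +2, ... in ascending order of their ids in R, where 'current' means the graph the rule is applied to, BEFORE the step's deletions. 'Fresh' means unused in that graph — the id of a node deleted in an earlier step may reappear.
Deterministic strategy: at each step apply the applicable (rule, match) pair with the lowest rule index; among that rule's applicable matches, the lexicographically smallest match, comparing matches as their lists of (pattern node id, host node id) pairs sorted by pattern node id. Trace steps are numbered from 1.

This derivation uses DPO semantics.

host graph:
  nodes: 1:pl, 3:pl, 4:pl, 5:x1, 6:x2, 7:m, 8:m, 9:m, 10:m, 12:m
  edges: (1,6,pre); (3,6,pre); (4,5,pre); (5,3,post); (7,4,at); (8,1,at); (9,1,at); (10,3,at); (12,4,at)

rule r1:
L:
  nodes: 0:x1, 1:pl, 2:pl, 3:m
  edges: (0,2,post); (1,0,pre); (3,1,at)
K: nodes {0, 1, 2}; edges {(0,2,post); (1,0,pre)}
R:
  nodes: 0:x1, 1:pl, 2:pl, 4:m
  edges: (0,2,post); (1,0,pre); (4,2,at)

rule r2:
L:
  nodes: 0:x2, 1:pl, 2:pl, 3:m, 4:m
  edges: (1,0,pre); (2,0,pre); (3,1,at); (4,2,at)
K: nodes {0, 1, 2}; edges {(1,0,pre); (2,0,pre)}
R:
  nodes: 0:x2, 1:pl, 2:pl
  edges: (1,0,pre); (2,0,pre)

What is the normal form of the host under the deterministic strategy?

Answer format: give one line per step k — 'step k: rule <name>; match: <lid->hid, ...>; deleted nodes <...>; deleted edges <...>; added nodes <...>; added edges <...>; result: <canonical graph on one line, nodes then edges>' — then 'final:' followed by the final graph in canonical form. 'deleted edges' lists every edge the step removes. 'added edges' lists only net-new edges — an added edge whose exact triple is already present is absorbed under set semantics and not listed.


step 1: rule r1; match: 0->5, 1->4, 2->3, 3->7; deleted nodes 7; deleted edges (7,4,at); added nodes 13; added edges (13,3,at); result: nodes: 1:pl, 3:pl, 4:pl, 5:x1, 6:x2, 8:m, 9:m, 10:m, 12:m, 13:m edges: (1,6,pre); (3,6,pre); (4,5,pre); (5,3,post); (8,1,at); (9,1,at); (10,3,at); (12,4,at); (13,3,at)
step 2: rule r1; match: 0->5, 1->4, 2->3, 3->12; deleted nodes 12; deleted edges (12,4,at); added nodes 14; added edges (14,3,at); result: nodes: 1:pl, 3:pl, 4:pl, 5:x1, 6:x2, 8:m, 9:m, 10:m, 13:m, 14:m edges: (1,6,pre); (3,6,pre); (4,5,pre); (5,3,post); (8,1,at); (9,1,at); (10,3,at); (13,3,at); (14,3,at)
step 3: rule r2; match: 0->6, 1->1, 2->3, 3->8, 4->10; deleted nodes 8, 10; deleted edges (8,1,at); (10,3,at); added nodes (none); added edges (none); result: nodes: 1:pl, 3:pl, 4:pl, 5:x1, 6:x2, 9:m, 13:m, 14:m edges: (1,6,pre); (3,6,pre); (4,5,pre); (5,3,post); (9,1,at); (13,3,at); (14,3,at)
step 4: rule r2; match: 0->6, 1->1, 2->3, 3->9, 4->13; deleted nodes 9, 13; deleted edges (9,1,at); (13,3,at); added nodes (none); added edges (none); result: nodes: 1:pl, 3:pl, 4:pl, 5:x1, 6:x2, 14:m edges: (1,6,pre); (3,6,pre); (4,5,pre); (5,3,post); (14,3,at)
final:
nodes: 1:pl, 3:pl, 4:pl, 5:x1, 6:x2, 14:m
edges: (1,6,pre); (3,6,pre); (4,5,pre); (5,3,post); (14,3,at)


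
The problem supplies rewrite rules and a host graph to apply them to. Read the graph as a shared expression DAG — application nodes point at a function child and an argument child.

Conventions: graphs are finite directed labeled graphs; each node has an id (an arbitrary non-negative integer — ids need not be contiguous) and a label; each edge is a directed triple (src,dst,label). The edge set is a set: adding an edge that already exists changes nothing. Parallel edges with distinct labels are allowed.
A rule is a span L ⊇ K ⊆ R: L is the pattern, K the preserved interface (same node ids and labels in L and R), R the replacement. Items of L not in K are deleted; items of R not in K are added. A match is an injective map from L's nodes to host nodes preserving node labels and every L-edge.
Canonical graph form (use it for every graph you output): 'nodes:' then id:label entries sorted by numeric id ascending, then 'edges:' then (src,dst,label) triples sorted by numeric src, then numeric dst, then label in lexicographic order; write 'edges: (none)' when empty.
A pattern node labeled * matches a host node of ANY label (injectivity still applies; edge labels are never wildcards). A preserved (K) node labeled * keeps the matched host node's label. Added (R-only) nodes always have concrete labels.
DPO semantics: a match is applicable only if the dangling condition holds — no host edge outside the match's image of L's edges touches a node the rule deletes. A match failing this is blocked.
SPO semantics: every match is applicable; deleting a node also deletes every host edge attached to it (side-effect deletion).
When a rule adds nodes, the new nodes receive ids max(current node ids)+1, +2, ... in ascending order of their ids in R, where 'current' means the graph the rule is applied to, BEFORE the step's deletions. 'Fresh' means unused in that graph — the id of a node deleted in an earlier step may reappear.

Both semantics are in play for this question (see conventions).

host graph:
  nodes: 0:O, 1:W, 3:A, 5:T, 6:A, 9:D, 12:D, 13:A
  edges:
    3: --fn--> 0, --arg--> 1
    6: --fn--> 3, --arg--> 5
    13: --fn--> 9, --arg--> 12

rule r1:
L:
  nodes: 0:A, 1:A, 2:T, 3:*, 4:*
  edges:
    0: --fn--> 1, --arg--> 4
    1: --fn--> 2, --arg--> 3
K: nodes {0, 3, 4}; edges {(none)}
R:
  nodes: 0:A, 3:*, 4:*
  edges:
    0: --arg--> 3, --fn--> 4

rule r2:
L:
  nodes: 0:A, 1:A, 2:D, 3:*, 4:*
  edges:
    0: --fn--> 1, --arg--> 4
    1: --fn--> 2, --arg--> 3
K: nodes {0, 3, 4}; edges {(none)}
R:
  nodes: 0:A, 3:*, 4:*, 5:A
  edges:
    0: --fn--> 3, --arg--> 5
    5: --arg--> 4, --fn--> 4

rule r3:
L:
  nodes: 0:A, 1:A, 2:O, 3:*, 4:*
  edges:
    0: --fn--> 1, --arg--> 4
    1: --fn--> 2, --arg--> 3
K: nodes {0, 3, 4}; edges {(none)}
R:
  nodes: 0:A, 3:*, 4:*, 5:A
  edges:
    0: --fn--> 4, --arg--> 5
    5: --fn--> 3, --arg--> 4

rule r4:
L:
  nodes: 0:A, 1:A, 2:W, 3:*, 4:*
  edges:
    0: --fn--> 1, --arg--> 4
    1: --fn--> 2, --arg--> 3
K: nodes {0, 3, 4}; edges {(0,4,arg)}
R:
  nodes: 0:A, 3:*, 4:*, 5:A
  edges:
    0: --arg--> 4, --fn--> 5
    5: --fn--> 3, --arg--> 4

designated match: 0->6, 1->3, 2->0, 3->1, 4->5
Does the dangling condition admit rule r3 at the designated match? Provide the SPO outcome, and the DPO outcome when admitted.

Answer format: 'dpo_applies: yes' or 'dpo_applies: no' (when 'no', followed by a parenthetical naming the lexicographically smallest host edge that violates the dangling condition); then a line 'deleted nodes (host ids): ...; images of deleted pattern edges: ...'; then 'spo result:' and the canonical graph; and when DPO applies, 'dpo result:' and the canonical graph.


dpo_applies: yes
deleted nodes (host ids): 0, 3; images of deleted pattern edges: (3,0,fn); (3,1,arg); (6,3,fn); (6,5,arg)
spo result:
nodes: 1:W, 5:T, 6:A, 9:D, 12:D, 13:A, 14:A
edges: (6,5,fn); (6,14,arg); (13,9,fn); (13,12,arg); (14,1,fn); (14,5,arg)
dpo result:
nodes: 1:W, 5:T, 6:A, 9:D, 12:D, 13:A, 14:A
edges: (6,5,fn); (6,14,arg); (13,9,fn); (13,12,arg); (14,1,fn); (14,5,arg)
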